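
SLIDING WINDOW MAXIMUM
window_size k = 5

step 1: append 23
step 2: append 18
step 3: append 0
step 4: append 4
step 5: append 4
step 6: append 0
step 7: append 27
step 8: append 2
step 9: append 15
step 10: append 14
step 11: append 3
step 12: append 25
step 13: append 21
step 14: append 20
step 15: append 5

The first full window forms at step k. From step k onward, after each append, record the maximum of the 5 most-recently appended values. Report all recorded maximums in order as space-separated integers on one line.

Answer: 23 18 27 27 27 27 27 25 25 25 25

Derivation:
step 1: append 23 -> window=[23] (not full yet)
step 2: append 18 -> window=[23, 18] (not full yet)
step 3: append 0 -> window=[23, 18, 0] (not full yet)
step 4: append 4 -> window=[23, 18, 0, 4] (not full yet)
step 5: append 4 -> window=[23, 18, 0, 4, 4] -> max=23
step 6: append 0 -> window=[18, 0, 4, 4, 0] -> max=18
step 7: append 27 -> window=[0, 4, 4, 0, 27] -> max=27
step 8: append 2 -> window=[4, 4, 0, 27, 2] -> max=27
step 9: append 15 -> window=[4, 0, 27, 2, 15] -> max=27
step 10: append 14 -> window=[0, 27, 2, 15, 14] -> max=27
step 11: append 3 -> window=[27, 2, 15, 14, 3] -> max=27
step 12: append 25 -> window=[2, 15, 14, 3, 25] -> max=25
step 13: append 21 -> window=[15, 14, 3, 25, 21] -> max=25
step 14: append 20 -> window=[14, 3, 25, 21, 20] -> max=25
step 15: append 5 -> window=[3, 25, 21, 20, 5] -> max=25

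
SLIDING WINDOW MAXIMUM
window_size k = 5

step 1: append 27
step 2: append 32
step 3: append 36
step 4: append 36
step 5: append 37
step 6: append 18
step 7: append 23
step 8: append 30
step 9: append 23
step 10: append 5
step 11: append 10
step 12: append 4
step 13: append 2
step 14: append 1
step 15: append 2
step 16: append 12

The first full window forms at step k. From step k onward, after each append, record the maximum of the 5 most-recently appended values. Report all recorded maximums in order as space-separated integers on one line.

step 1: append 27 -> window=[27] (not full yet)
step 2: append 32 -> window=[27, 32] (not full yet)
step 3: append 36 -> window=[27, 32, 36] (not full yet)
step 4: append 36 -> window=[27, 32, 36, 36] (not full yet)
step 5: append 37 -> window=[27, 32, 36, 36, 37] -> max=37
step 6: append 18 -> window=[32, 36, 36, 37, 18] -> max=37
step 7: append 23 -> window=[36, 36, 37, 18, 23] -> max=37
step 8: append 30 -> window=[36, 37, 18, 23, 30] -> max=37
step 9: append 23 -> window=[37, 18, 23, 30, 23] -> max=37
step 10: append 5 -> window=[18, 23, 30, 23, 5] -> max=30
step 11: append 10 -> window=[23, 30, 23, 5, 10] -> max=30
step 12: append 4 -> window=[30, 23, 5, 10, 4] -> max=30
step 13: append 2 -> window=[23, 5, 10, 4, 2] -> max=23
step 14: append 1 -> window=[5, 10, 4, 2, 1] -> max=10
step 15: append 2 -> window=[10, 4, 2, 1, 2] -> max=10
step 16: append 12 -> window=[4, 2, 1, 2, 12] -> max=12

Answer: 37 37 37 37 37 30 30 30 23 10 10 12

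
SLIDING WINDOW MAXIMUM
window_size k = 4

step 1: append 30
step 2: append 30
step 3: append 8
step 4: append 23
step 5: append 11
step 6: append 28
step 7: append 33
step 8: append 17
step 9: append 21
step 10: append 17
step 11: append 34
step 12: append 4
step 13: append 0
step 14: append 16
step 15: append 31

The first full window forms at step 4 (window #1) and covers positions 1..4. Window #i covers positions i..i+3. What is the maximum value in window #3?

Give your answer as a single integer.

Answer: 28

Derivation:
step 1: append 30 -> window=[30] (not full yet)
step 2: append 30 -> window=[30, 30] (not full yet)
step 3: append 8 -> window=[30, 30, 8] (not full yet)
step 4: append 23 -> window=[30, 30, 8, 23] -> max=30
step 5: append 11 -> window=[30, 8, 23, 11] -> max=30
step 6: append 28 -> window=[8, 23, 11, 28] -> max=28
Window #3 max = 28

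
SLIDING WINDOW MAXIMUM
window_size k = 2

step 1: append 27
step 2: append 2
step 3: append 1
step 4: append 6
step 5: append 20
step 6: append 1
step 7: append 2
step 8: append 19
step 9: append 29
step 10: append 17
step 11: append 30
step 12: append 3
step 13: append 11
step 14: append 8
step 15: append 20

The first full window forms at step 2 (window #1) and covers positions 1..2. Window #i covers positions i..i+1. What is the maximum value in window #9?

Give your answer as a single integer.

step 1: append 27 -> window=[27] (not full yet)
step 2: append 2 -> window=[27, 2] -> max=27
step 3: append 1 -> window=[2, 1] -> max=2
step 4: append 6 -> window=[1, 6] -> max=6
step 5: append 20 -> window=[6, 20] -> max=20
step 6: append 1 -> window=[20, 1] -> max=20
step 7: append 2 -> window=[1, 2] -> max=2
step 8: append 19 -> window=[2, 19] -> max=19
step 9: append 29 -> window=[19, 29] -> max=29
step 10: append 17 -> window=[29, 17] -> max=29
Window #9 max = 29

Answer: 29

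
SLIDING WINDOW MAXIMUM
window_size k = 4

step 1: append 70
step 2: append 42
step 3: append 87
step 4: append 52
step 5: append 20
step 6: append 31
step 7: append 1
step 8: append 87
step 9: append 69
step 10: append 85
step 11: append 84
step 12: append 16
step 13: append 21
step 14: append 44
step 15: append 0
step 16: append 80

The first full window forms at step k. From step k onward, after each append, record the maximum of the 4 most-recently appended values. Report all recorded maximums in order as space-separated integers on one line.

step 1: append 70 -> window=[70] (not full yet)
step 2: append 42 -> window=[70, 42] (not full yet)
step 3: append 87 -> window=[70, 42, 87] (not full yet)
step 4: append 52 -> window=[70, 42, 87, 52] -> max=87
step 5: append 20 -> window=[42, 87, 52, 20] -> max=87
step 6: append 31 -> window=[87, 52, 20, 31] -> max=87
step 7: append 1 -> window=[52, 20, 31, 1] -> max=52
step 8: append 87 -> window=[20, 31, 1, 87] -> max=87
step 9: append 69 -> window=[31, 1, 87, 69] -> max=87
step 10: append 85 -> window=[1, 87, 69, 85] -> max=87
step 11: append 84 -> window=[87, 69, 85, 84] -> max=87
step 12: append 16 -> window=[69, 85, 84, 16] -> max=85
step 13: append 21 -> window=[85, 84, 16, 21] -> max=85
step 14: append 44 -> window=[84, 16, 21, 44] -> max=84
step 15: append 0 -> window=[16, 21, 44, 0] -> max=44
step 16: append 80 -> window=[21, 44, 0, 80] -> max=80

Answer: 87 87 87 52 87 87 87 87 85 85 84 44 80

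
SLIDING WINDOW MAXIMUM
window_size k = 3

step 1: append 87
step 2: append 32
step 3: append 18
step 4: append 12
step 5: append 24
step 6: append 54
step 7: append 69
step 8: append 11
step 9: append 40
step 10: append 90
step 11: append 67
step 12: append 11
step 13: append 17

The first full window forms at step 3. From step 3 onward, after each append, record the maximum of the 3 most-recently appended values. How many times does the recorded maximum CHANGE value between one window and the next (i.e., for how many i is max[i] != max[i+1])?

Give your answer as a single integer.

step 1: append 87 -> window=[87] (not full yet)
step 2: append 32 -> window=[87, 32] (not full yet)
step 3: append 18 -> window=[87, 32, 18] -> max=87
step 4: append 12 -> window=[32, 18, 12] -> max=32
step 5: append 24 -> window=[18, 12, 24] -> max=24
step 6: append 54 -> window=[12, 24, 54] -> max=54
step 7: append 69 -> window=[24, 54, 69] -> max=69
step 8: append 11 -> window=[54, 69, 11] -> max=69
step 9: append 40 -> window=[69, 11, 40] -> max=69
step 10: append 90 -> window=[11, 40, 90] -> max=90
step 11: append 67 -> window=[40, 90, 67] -> max=90
step 12: append 11 -> window=[90, 67, 11] -> max=90
step 13: append 17 -> window=[67, 11, 17] -> max=67
Recorded maximums: 87 32 24 54 69 69 69 90 90 90 67
Changes between consecutive maximums: 6

Answer: 6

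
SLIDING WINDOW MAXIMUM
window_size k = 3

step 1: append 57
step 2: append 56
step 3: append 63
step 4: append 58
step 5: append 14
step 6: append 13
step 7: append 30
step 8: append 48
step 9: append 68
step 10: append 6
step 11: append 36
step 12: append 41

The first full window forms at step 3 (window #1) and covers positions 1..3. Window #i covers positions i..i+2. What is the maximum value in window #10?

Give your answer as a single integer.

step 1: append 57 -> window=[57] (not full yet)
step 2: append 56 -> window=[57, 56] (not full yet)
step 3: append 63 -> window=[57, 56, 63] -> max=63
step 4: append 58 -> window=[56, 63, 58] -> max=63
step 5: append 14 -> window=[63, 58, 14] -> max=63
step 6: append 13 -> window=[58, 14, 13] -> max=58
step 7: append 30 -> window=[14, 13, 30] -> max=30
step 8: append 48 -> window=[13, 30, 48] -> max=48
step 9: append 68 -> window=[30, 48, 68] -> max=68
step 10: append 6 -> window=[48, 68, 6] -> max=68
step 11: append 36 -> window=[68, 6, 36] -> max=68
step 12: append 41 -> window=[6, 36, 41] -> max=41
Window #10 max = 41

Answer: 41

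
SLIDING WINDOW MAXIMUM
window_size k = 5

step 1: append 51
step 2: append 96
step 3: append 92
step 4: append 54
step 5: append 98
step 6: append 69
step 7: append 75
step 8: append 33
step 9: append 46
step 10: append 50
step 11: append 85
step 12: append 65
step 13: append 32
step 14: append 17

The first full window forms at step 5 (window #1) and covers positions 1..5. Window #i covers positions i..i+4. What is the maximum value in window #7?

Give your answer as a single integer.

Answer: 85

Derivation:
step 1: append 51 -> window=[51] (not full yet)
step 2: append 96 -> window=[51, 96] (not full yet)
step 3: append 92 -> window=[51, 96, 92] (not full yet)
step 4: append 54 -> window=[51, 96, 92, 54] (not full yet)
step 5: append 98 -> window=[51, 96, 92, 54, 98] -> max=98
step 6: append 69 -> window=[96, 92, 54, 98, 69] -> max=98
step 7: append 75 -> window=[92, 54, 98, 69, 75] -> max=98
step 8: append 33 -> window=[54, 98, 69, 75, 33] -> max=98
step 9: append 46 -> window=[98, 69, 75, 33, 46] -> max=98
step 10: append 50 -> window=[69, 75, 33, 46, 50] -> max=75
step 11: append 85 -> window=[75, 33, 46, 50, 85] -> max=85
Window #7 max = 85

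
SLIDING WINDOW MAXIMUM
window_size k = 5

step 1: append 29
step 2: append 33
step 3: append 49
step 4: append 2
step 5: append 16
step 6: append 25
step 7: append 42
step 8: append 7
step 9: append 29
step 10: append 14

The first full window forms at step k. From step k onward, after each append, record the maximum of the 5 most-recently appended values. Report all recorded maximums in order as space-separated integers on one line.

Answer: 49 49 49 42 42 42

Derivation:
step 1: append 29 -> window=[29] (not full yet)
step 2: append 33 -> window=[29, 33] (not full yet)
step 3: append 49 -> window=[29, 33, 49] (not full yet)
step 4: append 2 -> window=[29, 33, 49, 2] (not full yet)
step 5: append 16 -> window=[29, 33, 49, 2, 16] -> max=49
step 6: append 25 -> window=[33, 49, 2, 16, 25] -> max=49
step 7: append 42 -> window=[49, 2, 16, 25, 42] -> max=49
step 8: append 7 -> window=[2, 16, 25, 42, 7] -> max=42
step 9: append 29 -> window=[16, 25, 42, 7, 29] -> max=42
step 10: append 14 -> window=[25, 42, 7, 29, 14] -> max=42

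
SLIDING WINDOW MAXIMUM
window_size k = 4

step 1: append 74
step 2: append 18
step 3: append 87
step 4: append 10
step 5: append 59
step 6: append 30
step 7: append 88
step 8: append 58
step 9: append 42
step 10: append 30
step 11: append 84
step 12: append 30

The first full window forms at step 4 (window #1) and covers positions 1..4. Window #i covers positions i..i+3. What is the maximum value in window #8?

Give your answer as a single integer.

Answer: 84

Derivation:
step 1: append 74 -> window=[74] (not full yet)
step 2: append 18 -> window=[74, 18] (not full yet)
step 3: append 87 -> window=[74, 18, 87] (not full yet)
step 4: append 10 -> window=[74, 18, 87, 10] -> max=87
step 5: append 59 -> window=[18, 87, 10, 59] -> max=87
step 6: append 30 -> window=[87, 10, 59, 30] -> max=87
step 7: append 88 -> window=[10, 59, 30, 88] -> max=88
step 8: append 58 -> window=[59, 30, 88, 58] -> max=88
step 9: append 42 -> window=[30, 88, 58, 42] -> max=88
step 10: append 30 -> window=[88, 58, 42, 30] -> max=88
step 11: append 84 -> window=[58, 42, 30, 84] -> max=84
Window #8 max = 84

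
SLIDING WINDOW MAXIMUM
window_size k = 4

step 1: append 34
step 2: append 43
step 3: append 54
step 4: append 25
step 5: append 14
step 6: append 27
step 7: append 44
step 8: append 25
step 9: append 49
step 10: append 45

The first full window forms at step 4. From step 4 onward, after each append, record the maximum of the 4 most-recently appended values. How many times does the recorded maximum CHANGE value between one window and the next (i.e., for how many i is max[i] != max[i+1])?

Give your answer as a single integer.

Answer: 2

Derivation:
step 1: append 34 -> window=[34] (not full yet)
step 2: append 43 -> window=[34, 43] (not full yet)
step 3: append 54 -> window=[34, 43, 54] (not full yet)
step 4: append 25 -> window=[34, 43, 54, 25] -> max=54
step 5: append 14 -> window=[43, 54, 25, 14] -> max=54
step 6: append 27 -> window=[54, 25, 14, 27] -> max=54
step 7: append 44 -> window=[25, 14, 27, 44] -> max=44
step 8: append 25 -> window=[14, 27, 44, 25] -> max=44
step 9: append 49 -> window=[27, 44, 25, 49] -> max=49
step 10: append 45 -> window=[44, 25, 49, 45] -> max=49
Recorded maximums: 54 54 54 44 44 49 49
Changes between consecutive maximums: 2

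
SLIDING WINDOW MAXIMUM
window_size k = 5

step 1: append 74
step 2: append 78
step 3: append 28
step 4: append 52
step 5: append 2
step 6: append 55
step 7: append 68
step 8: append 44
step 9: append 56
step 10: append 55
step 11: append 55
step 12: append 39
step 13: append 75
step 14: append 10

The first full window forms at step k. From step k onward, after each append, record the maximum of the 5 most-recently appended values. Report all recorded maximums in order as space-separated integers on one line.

step 1: append 74 -> window=[74] (not full yet)
step 2: append 78 -> window=[74, 78] (not full yet)
step 3: append 28 -> window=[74, 78, 28] (not full yet)
step 4: append 52 -> window=[74, 78, 28, 52] (not full yet)
step 5: append 2 -> window=[74, 78, 28, 52, 2] -> max=78
step 6: append 55 -> window=[78, 28, 52, 2, 55] -> max=78
step 7: append 68 -> window=[28, 52, 2, 55, 68] -> max=68
step 8: append 44 -> window=[52, 2, 55, 68, 44] -> max=68
step 9: append 56 -> window=[2, 55, 68, 44, 56] -> max=68
step 10: append 55 -> window=[55, 68, 44, 56, 55] -> max=68
step 11: append 55 -> window=[68, 44, 56, 55, 55] -> max=68
step 12: append 39 -> window=[44, 56, 55, 55, 39] -> max=56
step 13: append 75 -> window=[56, 55, 55, 39, 75] -> max=75
step 14: append 10 -> window=[55, 55, 39, 75, 10] -> max=75

Answer: 78 78 68 68 68 68 68 56 75 75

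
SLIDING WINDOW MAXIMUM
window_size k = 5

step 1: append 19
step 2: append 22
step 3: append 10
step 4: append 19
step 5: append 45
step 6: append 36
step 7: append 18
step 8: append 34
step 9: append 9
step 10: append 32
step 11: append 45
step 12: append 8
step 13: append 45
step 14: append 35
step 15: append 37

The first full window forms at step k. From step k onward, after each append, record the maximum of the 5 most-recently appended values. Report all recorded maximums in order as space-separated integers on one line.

Answer: 45 45 45 45 45 36 45 45 45 45 45

Derivation:
step 1: append 19 -> window=[19] (not full yet)
step 2: append 22 -> window=[19, 22] (not full yet)
step 3: append 10 -> window=[19, 22, 10] (not full yet)
step 4: append 19 -> window=[19, 22, 10, 19] (not full yet)
step 5: append 45 -> window=[19, 22, 10, 19, 45] -> max=45
step 6: append 36 -> window=[22, 10, 19, 45, 36] -> max=45
step 7: append 18 -> window=[10, 19, 45, 36, 18] -> max=45
step 8: append 34 -> window=[19, 45, 36, 18, 34] -> max=45
step 9: append 9 -> window=[45, 36, 18, 34, 9] -> max=45
step 10: append 32 -> window=[36, 18, 34, 9, 32] -> max=36
step 11: append 45 -> window=[18, 34, 9, 32, 45] -> max=45
step 12: append 8 -> window=[34, 9, 32, 45, 8] -> max=45
step 13: append 45 -> window=[9, 32, 45, 8, 45] -> max=45
step 14: append 35 -> window=[32, 45, 8, 45, 35] -> max=45
step 15: append 37 -> window=[45, 8, 45, 35, 37] -> max=45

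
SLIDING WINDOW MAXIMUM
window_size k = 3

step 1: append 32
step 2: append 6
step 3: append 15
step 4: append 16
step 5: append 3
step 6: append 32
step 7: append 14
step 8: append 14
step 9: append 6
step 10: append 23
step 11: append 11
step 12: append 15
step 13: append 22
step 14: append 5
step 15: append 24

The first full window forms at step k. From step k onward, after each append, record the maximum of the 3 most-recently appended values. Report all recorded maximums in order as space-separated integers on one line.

step 1: append 32 -> window=[32] (not full yet)
step 2: append 6 -> window=[32, 6] (not full yet)
step 3: append 15 -> window=[32, 6, 15] -> max=32
step 4: append 16 -> window=[6, 15, 16] -> max=16
step 5: append 3 -> window=[15, 16, 3] -> max=16
step 6: append 32 -> window=[16, 3, 32] -> max=32
step 7: append 14 -> window=[3, 32, 14] -> max=32
step 8: append 14 -> window=[32, 14, 14] -> max=32
step 9: append 6 -> window=[14, 14, 6] -> max=14
step 10: append 23 -> window=[14, 6, 23] -> max=23
step 11: append 11 -> window=[6, 23, 11] -> max=23
step 12: append 15 -> window=[23, 11, 15] -> max=23
step 13: append 22 -> window=[11, 15, 22] -> max=22
step 14: append 5 -> window=[15, 22, 5] -> max=22
step 15: append 24 -> window=[22, 5, 24] -> max=24

Answer: 32 16 16 32 32 32 14 23 23 23 22 22 24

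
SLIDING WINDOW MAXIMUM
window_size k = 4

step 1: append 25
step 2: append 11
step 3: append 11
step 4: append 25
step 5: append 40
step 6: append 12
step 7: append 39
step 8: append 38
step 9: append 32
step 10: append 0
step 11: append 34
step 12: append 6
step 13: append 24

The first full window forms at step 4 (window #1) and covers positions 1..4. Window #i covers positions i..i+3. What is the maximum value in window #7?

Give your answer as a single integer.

step 1: append 25 -> window=[25] (not full yet)
step 2: append 11 -> window=[25, 11] (not full yet)
step 3: append 11 -> window=[25, 11, 11] (not full yet)
step 4: append 25 -> window=[25, 11, 11, 25] -> max=25
step 5: append 40 -> window=[11, 11, 25, 40] -> max=40
step 6: append 12 -> window=[11, 25, 40, 12] -> max=40
step 7: append 39 -> window=[25, 40, 12, 39] -> max=40
step 8: append 38 -> window=[40, 12, 39, 38] -> max=40
step 9: append 32 -> window=[12, 39, 38, 32] -> max=39
step 10: append 0 -> window=[39, 38, 32, 0] -> max=39
Window #7 max = 39

Answer: 39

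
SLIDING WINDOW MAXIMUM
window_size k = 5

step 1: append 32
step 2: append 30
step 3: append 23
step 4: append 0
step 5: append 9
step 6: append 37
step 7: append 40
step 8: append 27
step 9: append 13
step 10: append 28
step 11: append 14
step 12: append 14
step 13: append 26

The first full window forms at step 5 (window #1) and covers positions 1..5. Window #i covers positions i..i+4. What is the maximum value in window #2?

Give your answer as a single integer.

Answer: 37

Derivation:
step 1: append 32 -> window=[32] (not full yet)
step 2: append 30 -> window=[32, 30] (not full yet)
step 3: append 23 -> window=[32, 30, 23] (not full yet)
step 4: append 0 -> window=[32, 30, 23, 0] (not full yet)
step 5: append 9 -> window=[32, 30, 23, 0, 9] -> max=32
step 6: append 37 -> window=[30, 23, 0, 9, 37] -> max=37
Window #2 max = 37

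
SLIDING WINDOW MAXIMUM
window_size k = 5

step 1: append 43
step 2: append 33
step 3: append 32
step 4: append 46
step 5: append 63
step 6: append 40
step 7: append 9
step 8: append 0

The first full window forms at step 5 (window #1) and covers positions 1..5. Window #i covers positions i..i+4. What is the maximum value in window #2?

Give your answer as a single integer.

step 1: append 43 -> window=[43] (not full yet)
step 2: append 33 -> window=[43, 33] (not full yet)
step 3: append 32 -> window=[43, 33, 32] (not full yet)
step 4: append 46 -> window=[43, 33, 32, 46] (not full yet)
step 5: append 63 -> window=[43, 33, 32, 46, 63] -> max=63
step 6: append 40 -> window=[33, 32, 46, 63, 40] -> max=63
Window #2 max = 63

Answer: 63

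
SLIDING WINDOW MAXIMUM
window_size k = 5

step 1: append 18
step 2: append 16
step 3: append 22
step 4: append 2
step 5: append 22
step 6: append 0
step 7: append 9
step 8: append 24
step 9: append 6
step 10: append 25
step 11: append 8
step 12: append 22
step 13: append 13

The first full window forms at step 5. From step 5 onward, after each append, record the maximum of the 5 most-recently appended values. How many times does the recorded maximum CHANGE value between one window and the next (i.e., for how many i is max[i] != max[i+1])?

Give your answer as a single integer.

Answer: 2

Derivation:
step 1: append 18 -> window=[18] (not full yet)
step 2: append 16 -> window=[18, 16] (not full yet)
step 3: append 22 -> window=[18, 16, 22] (not full yet)
step 4: append 2 -> window=[18, 16, 22, 2] (not full yet)
step 5: append 22 -> window=[18, 16, 22, 2, 22] -> max=22
step 6: append 0 -> window=[16, 22, 2, 22, 0] -> max=22
step 7: append 9 -> window=[22, 2, 22, 0, 9] -> max=22
step 8: append 24 -> window=[2, 22, 0, 9, 24] -> max=24
step 9: append 6 -> window=[22, 0, 9, 24, 6] -> max=24
step 10: append 25 -> window=[0, 9, 24, 6, 25] -> max=25
step 11: append 8 -> window=[9, 24, 6, 25, 8] -> max=25
step 12: append 22 -> window=[24, 6, 25, 8, 22] -> max=25
step 13: append 13 -> window=[6, 25, 8, 22, 13] -> max=25
Recorded maximums: 22 22 22 24 24 25 25 25 25
Changes between consecutive maximums: 2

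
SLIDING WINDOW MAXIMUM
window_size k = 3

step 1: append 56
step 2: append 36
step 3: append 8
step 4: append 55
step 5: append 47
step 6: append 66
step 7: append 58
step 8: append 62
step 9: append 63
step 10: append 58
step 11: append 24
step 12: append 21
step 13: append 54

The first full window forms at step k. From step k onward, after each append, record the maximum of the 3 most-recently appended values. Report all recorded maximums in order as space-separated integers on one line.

Answer: 56 55 55 66 66 66 63 63 63 58 54

Derivation:
step 1: append 56 -> window=[56] (not full yet)
step 2: append 36 -> window=[56, 36] (not full yet)
step 3: append 8 -> window=[56, 36, 8] -> max=56
step 4: append 55 -> window=[36, 8, 55] -> max=55
step 5: append 47 -> window=[8, 55, 47] -> max=55
step 6: append 66 -> window=[55, 47, 66] -> max=66
step 7: append 58 -> window=[47, 66, 58] -> max=66
step 8: append 62 -> window=[66, 58, 62] -> max=66
step 9: append 63 -> window=[58, 62, 63] -> max=63
step 10: append 58 -> window=[62, 63, 58] -> max=63
step 11: append 24 -> window=[63, 58, 24] -> max=63
step 12: append 21 -> window=[58, 24, 21] -> max=58
step 13: append 54 -> window=[24, 21, 54] -> max=54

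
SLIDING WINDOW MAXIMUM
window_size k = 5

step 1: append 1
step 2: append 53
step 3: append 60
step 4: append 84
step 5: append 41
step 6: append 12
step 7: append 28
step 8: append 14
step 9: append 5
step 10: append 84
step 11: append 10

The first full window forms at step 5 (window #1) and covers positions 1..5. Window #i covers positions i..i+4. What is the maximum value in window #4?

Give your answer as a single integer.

Answer: 84

Derivation:
step 1: append 1 -> window=[1] (not full yet)
step 2: append 53 -> window=[1, 53] (not full yet)
step 3: append 60 -> window=[1, 53, 60] (not full yet)
step 4: append 84 -> window=[1, 53, 60, 84] (not full yet)
step 5: append 41 -> window=[1, 53, 60, 84, 41] -> max=84
step 6: append 12 -> window=[53, 60, 84, 41, 12] -> max=84
step 7: append 28 -> window=[60, 84, 41, 12, 28] -> max=84
step 8: append 14 -> window=[84, 41, 12, 28, 14] -> max=84
Window #4 max = 84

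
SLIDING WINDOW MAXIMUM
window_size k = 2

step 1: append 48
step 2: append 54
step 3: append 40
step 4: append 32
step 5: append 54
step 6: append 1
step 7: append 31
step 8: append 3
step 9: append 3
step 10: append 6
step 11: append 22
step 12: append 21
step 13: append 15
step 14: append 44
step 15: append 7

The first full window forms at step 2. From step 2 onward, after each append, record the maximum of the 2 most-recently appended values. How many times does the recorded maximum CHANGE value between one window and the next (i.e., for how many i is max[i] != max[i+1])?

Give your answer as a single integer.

step 1: append 48 -> window=[48] (not full yet)
step 2: append 54 -> window=[48, 54] -> max=54
step 3: append 40 -> window=[54, 40] -> max=54
step 4: append 32 -> window=[40, 32] -> max=40
step 5: append 54 -> window=[32, 54] -> max=54
step 6: append 1 -> window=[54, 1] -> max=54
step 7: append 31 -> window=[1, 31] -> max=31
step 8: append 3 -> window=[31, 3] -> max=31
step 9: append 3 -> window=[3, 3] -> max=3
step 10: append 6 -> window=[3, 6] -> max=6
step 11: append 22 -> window=[6, 22] -> max=22
step 12: append 21 -> window=[22, 21] -> max=22
step 13: append 15 -> window=[21, 15] -> max=21
step 14: append 44 -> window=[15, 44] -> max=44
step 15: append 7 -> window=[44, 7] -> max=44
Recorded maximums: 54 54 40 54 54 31 31 3 6 22 22 21 44 44
Changes between consecutive maximums: 8

Answer: 8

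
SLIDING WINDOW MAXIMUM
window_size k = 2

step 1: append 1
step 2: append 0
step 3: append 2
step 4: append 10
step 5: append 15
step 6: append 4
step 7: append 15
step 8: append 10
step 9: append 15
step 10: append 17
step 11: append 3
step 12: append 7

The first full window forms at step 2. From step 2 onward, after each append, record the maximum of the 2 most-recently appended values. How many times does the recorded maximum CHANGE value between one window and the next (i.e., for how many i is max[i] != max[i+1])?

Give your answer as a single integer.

Answer: 5

Derivation:
step 1: append 1 -> window=[1] (not full yet)
step 2: append 0 -> window=[1, 0] -> max=1
step 3: append 2 -> window=[0, 2] -> max=2
step 4: append 10 -> window=[2, 10] -> max=10
step 5: append 15 -> window=[10, 15] -> max=15
step 6: append 4 -> window=[15, 4] -> max=15
step 7: append 15 -> window=[4, 15] -> max=15
step 8: append 10 -> window=[15, 10] -> max=15
step 9: append 15 -> window=[10, 15] -> max=15
step 10: append 17 -> window=[15, 17] -> max=17
step 11: append 3 -> window=[17, 3] -> max=17
step 12: append 7 -> window=[3, 7] -> max=7
Recorded maximums: 1 2 10 15 15 15 15 15 17 17 7
Changes between consecutive maximums: 5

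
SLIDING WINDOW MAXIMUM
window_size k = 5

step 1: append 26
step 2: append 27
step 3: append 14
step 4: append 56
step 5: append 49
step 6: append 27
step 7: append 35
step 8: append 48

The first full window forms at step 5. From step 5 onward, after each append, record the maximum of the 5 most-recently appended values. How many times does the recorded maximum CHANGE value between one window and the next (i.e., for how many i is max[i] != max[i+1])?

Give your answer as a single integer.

Answer: 0

Derivation:
step 1: append 26 -> window=[26] (not full yet)
step 2: append 27 -> window=[26, 27] (not full yet)
step 3: append 14 -> window=[26, 27, 14] (not full yet)
step 4: append 56 -> window=[26, 27, 14, 56] (not full yet)
step 5: append 49 -> window=[26, 27, 14, 56, 49] -> max=56
step 6: append 27 -> window=[27, 14, 56, 49, 27] -> max=56
step 7: append 35 -> window=[14, 56, 49, 27, 35] -> max=56
step 8: append 48 -> window=[56, 49, 27, 35, 48] -> max=56
Recorded maximums: 56 56 56 56
Changes between consecutive maximums: 0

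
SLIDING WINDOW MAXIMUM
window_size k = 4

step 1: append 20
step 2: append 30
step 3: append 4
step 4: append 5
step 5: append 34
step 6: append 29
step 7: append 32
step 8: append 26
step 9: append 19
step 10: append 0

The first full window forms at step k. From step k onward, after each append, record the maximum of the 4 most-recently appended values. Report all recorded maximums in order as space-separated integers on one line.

Answer: 30 34 34 34 34 32 32

Derivation:
step 1: append 20 -> window=[20] (not full yet)
step 2: append 30 -> window=[20, 30] (not full yet)
step 3: append 4 -> window=[20, 30, 4] (not full yet)
step 4: append 5 -> window=[20, 30, 4, 5] -> max=30
step 5: append 34 -> window=[30, 4, 5, 34] -> max=34
step 6: append 29 -> window=[4, 5, 34, 29] -> max=34
step 7: append 32 -> window=[5, 34, 29, 32] -> max=34
step 8: append 26 -> window=[34, 29, 32, 26] -> max=34
step 9: append 19 -> window=[29, 32, 26, 19] -> max=32
step 10: append 0 -> window=[32, 26, 19, 0] -> max=32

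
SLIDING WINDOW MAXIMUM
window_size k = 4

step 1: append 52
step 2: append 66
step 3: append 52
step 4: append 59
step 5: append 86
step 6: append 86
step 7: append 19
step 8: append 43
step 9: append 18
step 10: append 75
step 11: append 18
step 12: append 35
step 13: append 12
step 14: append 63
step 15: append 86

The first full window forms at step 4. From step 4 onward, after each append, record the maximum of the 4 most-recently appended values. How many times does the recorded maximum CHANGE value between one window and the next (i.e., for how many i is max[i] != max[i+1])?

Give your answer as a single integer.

Answer: 4

Derivation:
step 1: append 52 -> window=[52] (not full yet)
step 2: append 66 -> window=[52, 66] (not full yet)
step 3: append 52 -> window=[52, 66, 52] (not full yet)
step 4: append 59 -> window=[52, 66, 52, 59] -> max=66
step 5: append 86 -> window=[66, 52, 59, 86] -> max=86
step 6: append 86 -> window=[52, 59, 86, 86] -> max=86
step 7: append 19 -> window=[59, 86, 86, 19] -> max=86
step 8: append 43 -> window=[86, 86, 19, 43] -> max=86
step 9: append 18 -> window=[86, 19, 43, 18] -> max=86
step 10: append 75 -> window=[19, 43, 18, 75] -> max=75
step 11: append 18 -> window=[43, 18, 75, 18] -> max=75
step 12: append 35 -> window=[18, 75, 18, 35] -> max=75
step 13: append 12 -> window=[75, 18, 35, 12] -> max=75
step 14: append 63 -> window=[18, 35, 12, 63] -> max=63
step 15: append 86 -> window=[35, 12, 63, 86] -> max=86
Recorded maximums: 66 86 86 86 86 86 75 75 75 75 63 86
Changes between consecutive maximums: 4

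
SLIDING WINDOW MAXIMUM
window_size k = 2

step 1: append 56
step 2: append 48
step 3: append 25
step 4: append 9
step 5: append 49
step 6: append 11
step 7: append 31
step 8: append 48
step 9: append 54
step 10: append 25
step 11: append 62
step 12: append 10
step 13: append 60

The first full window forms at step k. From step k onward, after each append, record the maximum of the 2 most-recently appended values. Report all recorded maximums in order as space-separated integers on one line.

Answer: 56 48 25 49 49 31 48 54 54 62 62 60

Derivation:
step 1: append 56 -> window=[56] (not full yet)
step 2: append 48 -> window=[56, 48] -> max=56
step 3: append 25 -> window=[48, 25] -> max=48
step 4: append 9 -> window=[25, 9] -> max=25
step 5: append 49 -> window=[9, 49] -> max=49
step 6: append 11 -> window=[49, 11] -> max=49
step 7: append 31 -> window=[11, 31] -> max=31
step 8: append 48 -> window=[31, 48] -> max=48
step 9: append 54 -> window=[48, 54] -> max=54
step 10: append 25 -> window=[54, 25] -> max=54
step 11: append 62 -> window=[25, 62] -> max=62
step 12: append 10 -> window=[62, 10] -> max=62
step 13: append 60 -> window=[10, 60] -> max=60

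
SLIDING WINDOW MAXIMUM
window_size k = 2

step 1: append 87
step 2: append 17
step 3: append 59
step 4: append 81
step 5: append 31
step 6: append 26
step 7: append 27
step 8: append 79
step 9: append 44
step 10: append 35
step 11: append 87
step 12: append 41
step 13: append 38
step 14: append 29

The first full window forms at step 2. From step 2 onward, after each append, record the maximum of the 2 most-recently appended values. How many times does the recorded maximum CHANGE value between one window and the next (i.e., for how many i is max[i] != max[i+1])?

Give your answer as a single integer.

Answer: 9

Derivation:
step 1: append 87 -> window=[87] (not full yet)
step 2: append 17 -> window=[87, 17] -> max=87
step 3: append 59 -> window=[17, 59] -> max=59
step 4: append 81 -> window=[59, 81] -> max=81
step 5: append 31 -> window=[81, 31] -> max=81
step 6: append 26 -> window=[31, 26] -> max=31
step 7: append 27 -> window=[26, 27] -> max=27
step 8: append 79 -> window=[27, 79] -> max=79
step 9: append 44 -> window=[79, 44] -> max=79
step 10: append 35 -> window=[44, 35] -> max=44
step 11: append 87 -> window=[35, 87] -> max=87
step 12: append 41 -> window=[87, 41] -> max=87
step 13: append 38 -> window=[41, 38] -> max=41
step 14: append 29 -> window=[38, 29] -> max=38
Recorded maximums: 87 59 81 81 31 27 79 79 44 87 87 41 38
Changes between consecutive maximums: 9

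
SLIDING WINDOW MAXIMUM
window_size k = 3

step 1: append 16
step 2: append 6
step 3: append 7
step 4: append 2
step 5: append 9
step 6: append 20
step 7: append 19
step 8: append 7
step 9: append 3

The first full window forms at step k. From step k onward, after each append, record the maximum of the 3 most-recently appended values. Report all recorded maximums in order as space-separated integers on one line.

Answer: 16 7 9 20 20 20 19

Derivation:
step 1: append 16 -> window=[16] (not full yet)
step 2: append 6 -> window=[16, 6] (not full yet)
step 3: append 7 -> window=[16, 6, 7] -> max=16
step 4: append 2 -> window=[6, 7, 2] -> max=7
step 5: append 9 -> window=[7, 2, 9] -> max=9
step 6: append 20 -> window=[2, 9, 20] -> max=20
step 7: append 19 -> window=[9, 20, 19] -> max=20
step 8: append 7 -> window=[20, 19, 7] -> max=20
step 9: append 3 -> window=[19, 7, 3] -> max=19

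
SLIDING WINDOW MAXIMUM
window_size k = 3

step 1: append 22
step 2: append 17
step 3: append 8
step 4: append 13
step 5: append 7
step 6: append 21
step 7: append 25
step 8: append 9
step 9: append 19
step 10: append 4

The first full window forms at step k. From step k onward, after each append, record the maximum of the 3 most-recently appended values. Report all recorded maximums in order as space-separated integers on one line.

Answer: 22 17 13 21 25 25 25 19

Derivation:
step 1: append 22 -> window=[22] (not full yet)
step 2: append 17 -> window=[22, 17] (not full yet)
step 3: append 8 -> window=[22, 17, 8] -> max=22
step 4: append 13 -> window=[17, 8, 13] -> max=17
step 5: append 7 -> window=[8, 13, 7] -> max=13
step 6: append 21 -> window=[13, 7, 21] -> max=21
step 7: append 25 -> window=[7, 21, 25] -> max=25
step 8: append 9 -> window=[21, 25, 9] -> max=25
step 9: append 19 -> window=[25, 9, 19] -> max=25
step 10: append 4 -> window=[9, 19, 4] -> max=19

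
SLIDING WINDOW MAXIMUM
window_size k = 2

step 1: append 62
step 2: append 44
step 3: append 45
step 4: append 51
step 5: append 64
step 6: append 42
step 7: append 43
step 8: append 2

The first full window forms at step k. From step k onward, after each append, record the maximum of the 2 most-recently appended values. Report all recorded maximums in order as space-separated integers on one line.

step 1: append 62 -> window=[62] (not full yet)
step 2: append 44 -> window=[62, 44] -> max=62
step 3: append 45 -> window=[44, 45] -> max=45
step 4: append 51 -> window=[45, 51] -> max=51
step 5: append 64 -> window=[51, 64] -> max=64
step 6: append 42 -> window=[64, 42] -> max=64
step 7: append 43 -> window=[42, 43] -> max=43
step 8: append 2 -> window=[43, 2] -> max=43

Answer: 62 45 51 64 64 43 43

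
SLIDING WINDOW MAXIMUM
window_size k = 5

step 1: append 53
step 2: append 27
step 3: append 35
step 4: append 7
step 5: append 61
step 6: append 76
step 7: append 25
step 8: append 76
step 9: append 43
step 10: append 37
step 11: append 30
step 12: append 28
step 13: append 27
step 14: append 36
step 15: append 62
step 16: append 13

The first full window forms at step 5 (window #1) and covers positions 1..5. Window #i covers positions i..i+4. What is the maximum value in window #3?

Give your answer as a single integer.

Answer: 76

Derivation:
step 1: append 53 -> window=[53] (not full yet)
step 2: append 27 -> window=[53, 27] (not full yet)
step 3: append 35 -> window=[53, 27, 35] (not full yet)
step 4: append 7 -> window=[53, 27, 35, 7] (not full yet)
step 5: append 61 -> window=[53, 27, 35, 7, 61] -> max=61
step 6: append 76 -> window=[27, 35, 7, 61, 76] -> max=76
step 7: append 25 -> window=[35, 7, 61, 76, 25] -> max=76
Window #3 max = 76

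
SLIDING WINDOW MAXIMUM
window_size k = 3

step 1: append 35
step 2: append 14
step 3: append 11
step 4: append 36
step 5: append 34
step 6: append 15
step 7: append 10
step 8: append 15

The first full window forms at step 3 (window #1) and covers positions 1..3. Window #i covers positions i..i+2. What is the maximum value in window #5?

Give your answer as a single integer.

Answer: 34

Derivation:
step 1: append 35 -> window=[35] (not full yet)
step 2: append 14 -> window=[35, 14] (not full yet)
step 3: append 11 -> window=[35, 14, 11] -> max=35
step 4: append 36 -> window=[14, 11, 36] -> max=36
step 5: append 34 -> window=[11, 36, 34] -> max=36
step 6: append 15 -> window=[36, 34, 15] -> max=36
step 7: append 10 -> window=[34, 15, 10] -> max=34
Window #5 max = 34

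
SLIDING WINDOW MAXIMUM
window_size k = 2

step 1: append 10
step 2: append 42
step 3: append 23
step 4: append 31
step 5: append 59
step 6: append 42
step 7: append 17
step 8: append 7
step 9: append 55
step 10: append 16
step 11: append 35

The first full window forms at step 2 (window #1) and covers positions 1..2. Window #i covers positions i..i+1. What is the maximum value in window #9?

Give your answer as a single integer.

Answer: 55

Derivation:
step 1: append 10 -> window=[10] (not full yet)
step 2: append 42 -> window=[10, 42] -> max=42
step 3: append 23 -> window=[42, 23] -> max=42
step 4: append 31 -> window=[23, 31] -> max=31
step 5: append 59 -> window=[31, 59] -> max=59
step 6: append 42 -> window=[59, 42] -> max=59
step 7: append 17 -> window=[42, 17] -> max=42
step 8: append 7 -> window=[17, 7] -> max=17
step 9: append 55 -> window=[7, 55] -> max=55
step 10: append 16 -> window=[55, 16] -> max=55
Window #9 max = 55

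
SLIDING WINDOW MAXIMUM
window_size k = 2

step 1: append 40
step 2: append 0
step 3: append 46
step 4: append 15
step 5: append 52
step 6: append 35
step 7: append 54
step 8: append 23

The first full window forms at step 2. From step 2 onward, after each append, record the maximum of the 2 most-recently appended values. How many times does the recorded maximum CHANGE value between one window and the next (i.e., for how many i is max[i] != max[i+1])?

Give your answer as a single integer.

Answer: 3

Derivation:
step 1: append 40 -> window=[40] (not full yet)
step 2: append 0 -> window=[40, 0] -> max=40
step 3: append 46 -> window=[0, 46] -> max=46
step 4: append 15 -> window=[46, 15] -> max=46
step 5: append 52 -> window=[15, 52] -> max=52
step 6: append 35 -> window=[52, 35] -> max=52
step 7: append 54 -> window=[35, 54] -> max=54
step 8: append 23 -> window=[54, 23] -> max=54
Recorded maximums: 40 46 46 52 52 54 54
Changes between consecutive maximums: 3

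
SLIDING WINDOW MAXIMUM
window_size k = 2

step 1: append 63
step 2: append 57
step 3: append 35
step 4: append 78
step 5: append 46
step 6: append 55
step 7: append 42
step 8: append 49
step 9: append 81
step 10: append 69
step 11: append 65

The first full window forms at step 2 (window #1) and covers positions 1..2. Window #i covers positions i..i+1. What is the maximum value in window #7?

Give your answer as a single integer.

Answer: 49

Derivation:
step 1: append 63 -> window=[63] (not full yet)
step 2: append 57 -> window=[63, 57] -> max=63
step 3: append 35 -> window=[57, 35] -> max=57
step 4: append 78 -> window=[35, 78] -> max=78
step 5: append 46 -> window=[78, 46] -> max=78
step 6: append 55 -> window=[46, 55] -> max=55
step 7: append 42 -> window=[55, 42] -> max=55
step 8: append 49 -> window=[42, 49] -> max=49
Window #7 max = 49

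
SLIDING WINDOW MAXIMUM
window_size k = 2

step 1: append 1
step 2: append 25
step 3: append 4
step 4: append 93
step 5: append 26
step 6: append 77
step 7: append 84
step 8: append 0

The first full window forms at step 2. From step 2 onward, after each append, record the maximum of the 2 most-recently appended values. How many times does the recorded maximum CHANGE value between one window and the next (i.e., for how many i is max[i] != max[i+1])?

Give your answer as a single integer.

step 1: append 1 -> window=[1] (not full yet)
step 2: append 25 -> window=[1, 25] -> max=25
step 3: append 4 -> window=[25, 4] -> max=25
step 4: append 93 -> window=[4, 93] -> max=93
step 5: append 26 -> window=[93, 26] -> max=93
step 6: append 77 -> window=[26, 77] -> max=77
step 7: append 84 -> window=[77, 84] -> max=84
step 8: append 0 -> window=[84, 0] -> max=84
Recorded maximums: 25 25 93 93 77 84 84
Changes between consecutive maximums: 3

Answer: 3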